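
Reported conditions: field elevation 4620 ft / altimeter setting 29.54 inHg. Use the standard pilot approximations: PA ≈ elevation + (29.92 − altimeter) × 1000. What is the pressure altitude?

Pressure correction = (29.92 − 29.54) × 1000 = +380 ft.
Pressure altitude = 4620 + (+380) = 5000 ft.

5000 ft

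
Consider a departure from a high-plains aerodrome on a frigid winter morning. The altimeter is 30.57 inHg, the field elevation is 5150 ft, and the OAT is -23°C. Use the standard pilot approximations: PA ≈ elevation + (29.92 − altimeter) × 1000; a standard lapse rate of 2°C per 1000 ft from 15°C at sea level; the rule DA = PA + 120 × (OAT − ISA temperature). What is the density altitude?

Pressure altitude = 5150 + (29.92 − 30.57) × 1000 = 5150 + (-650) = 4500 ft.
ISA temperature at 4500 ft = 15 − 2 × (4500/1000) = 6°C.
ISA deviation = -23 − 6 = -29°C.
Density altitude = 4500 + 120 × (-29) = 1020 ft.

1020 ft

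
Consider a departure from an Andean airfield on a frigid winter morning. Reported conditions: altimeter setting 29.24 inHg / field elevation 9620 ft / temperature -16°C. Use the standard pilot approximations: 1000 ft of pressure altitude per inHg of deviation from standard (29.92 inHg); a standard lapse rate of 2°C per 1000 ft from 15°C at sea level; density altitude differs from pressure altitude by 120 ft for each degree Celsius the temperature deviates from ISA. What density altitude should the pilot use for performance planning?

Pressure altitude = 9620 + (29.92 − 29.24) × 1000 = 9620 + (+680) = 10300 ft.
ISA temperature at 10300 ft = 15 − 2 × (10300/1000) = -5.6°C.
ISA deviation = -16 − (-5.6) = -10.4°C.
Density altitude = 10300 + 120 × (-10.4) = 9052 ft.

9052 ft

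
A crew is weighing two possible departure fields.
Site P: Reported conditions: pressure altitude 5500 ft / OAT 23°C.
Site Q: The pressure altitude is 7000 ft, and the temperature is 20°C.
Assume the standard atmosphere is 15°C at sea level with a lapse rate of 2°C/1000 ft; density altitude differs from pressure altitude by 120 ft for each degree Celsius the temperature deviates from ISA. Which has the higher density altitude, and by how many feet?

Site P: ISA temp = 4°C, deviation +19°C, DA = 5500 + 120 × 19 = 7780 ft.
Site Q: ISA temp = 1°C, deviation +19°C, DA = 7000 + 120 × 19 = 9280 ft.
Site Q is higher by 9280 − 7780 = 1500 ft.

Site Q by 1500 ft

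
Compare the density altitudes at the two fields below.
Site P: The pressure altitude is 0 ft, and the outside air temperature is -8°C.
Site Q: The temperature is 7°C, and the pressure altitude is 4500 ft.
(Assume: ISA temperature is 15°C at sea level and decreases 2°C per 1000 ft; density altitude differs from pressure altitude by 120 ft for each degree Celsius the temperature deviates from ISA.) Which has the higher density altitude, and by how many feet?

Site P: ISA temp = 15°C, deviation -23°C, DA = 0 + 120 × (-23) = -2760 ft.
Site Q: ISA temp = 6°C, deviation +1°C, DA = 4500 + 120 × 1 = 4620 ft.
Site Q is higher by 4620 − (-2760) = 7380 ft.

Site Q by 7380 ft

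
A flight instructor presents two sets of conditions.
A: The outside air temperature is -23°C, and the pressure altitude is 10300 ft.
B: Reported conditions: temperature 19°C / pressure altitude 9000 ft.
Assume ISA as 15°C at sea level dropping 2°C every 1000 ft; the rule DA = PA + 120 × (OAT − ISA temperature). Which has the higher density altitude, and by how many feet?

A: ISA temp = -5.6°C, deviation -17.4°C, DA = 10300 + 120 × (-17.4) = 8212 ft.
B: ISA temp = -3°C, deviation +22°C, DA = 9000 + 120 × 22 = 11640 ft.
B is higher by 11640 − 8212 = 3428 ft.

B by 3428 ft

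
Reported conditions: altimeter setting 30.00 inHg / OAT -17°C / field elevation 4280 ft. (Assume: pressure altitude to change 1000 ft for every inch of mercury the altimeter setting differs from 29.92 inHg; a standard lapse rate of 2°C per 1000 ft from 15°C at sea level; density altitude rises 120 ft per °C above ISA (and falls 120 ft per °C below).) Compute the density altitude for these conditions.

1368 ft

Pressure altitude = 4280 + (29.92 − 30.00) × 1000 = 4280 + (-80) = 4200 ft.
ISA temperature at 4200 ft = 15 − 2 × (4200/1000) = 6.6°C.
ISA deviation = -17 − 6.6 = -23.6°C.
Density altitude = 4200 + 120 × (-23.6) = 1368 ft.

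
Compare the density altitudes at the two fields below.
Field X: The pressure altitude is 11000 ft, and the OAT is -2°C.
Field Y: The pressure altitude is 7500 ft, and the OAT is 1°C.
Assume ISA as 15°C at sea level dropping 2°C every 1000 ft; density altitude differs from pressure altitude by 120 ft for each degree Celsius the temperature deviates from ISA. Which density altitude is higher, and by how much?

Field X: ISA temp = -7°C, deviation +5°C, DA = 11000 + 120 × 5 = 11600 ft.
Field Y: ISA temp = 0°C, deviation +1°C, DA = 7500 + 120 × 1 = 7620 ft.
Field X is higher by 11600 − 7620 = 3980 ft.

Field X by 3980 ft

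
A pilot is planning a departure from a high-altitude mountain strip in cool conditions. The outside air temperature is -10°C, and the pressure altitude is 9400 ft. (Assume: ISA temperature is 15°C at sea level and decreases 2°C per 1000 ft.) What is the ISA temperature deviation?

ISA-6.2°C

ISA temperature at 9400 ft = 15 − 2 × (9400/1000) = -3.8°C.
Deviation = OAT − ISA = -10 − (-3.8) = -6.2°C.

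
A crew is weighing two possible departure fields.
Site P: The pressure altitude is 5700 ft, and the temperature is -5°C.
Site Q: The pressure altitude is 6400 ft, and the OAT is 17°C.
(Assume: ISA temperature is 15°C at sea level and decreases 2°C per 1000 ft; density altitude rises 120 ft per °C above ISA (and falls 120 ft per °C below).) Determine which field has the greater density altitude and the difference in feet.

Site Q by 3508 ft

Site P: ISA temp = 3.6°C, deviation -8.6°C, DA = 5700 + 120 × (-8.6) = 4668 ft.
Site Q: ISA temp = 2.2°C, deviation +14.8°C, DA = 6400 + 120 × 14.8 = 8176 ft.
Site Q is higher by 8176 − 4668 = 3508 ft.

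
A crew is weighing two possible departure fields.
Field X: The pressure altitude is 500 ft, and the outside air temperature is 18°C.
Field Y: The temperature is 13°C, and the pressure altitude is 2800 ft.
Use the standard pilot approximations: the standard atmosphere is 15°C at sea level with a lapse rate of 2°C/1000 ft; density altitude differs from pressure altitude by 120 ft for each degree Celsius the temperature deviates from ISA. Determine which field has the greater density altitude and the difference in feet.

Field X: ISA temp = 14°C, deviation +4°C, DA = 500 + 120 × 4 = 980 ft.
Field Y: ISA temp = 9.4°C, deviation +3.6°C, DA = 2800 + 120 × 3.6 = 3232 ft.
Field Y is higher by 3232 − 980 = 2252 ft.

Field Y by 2252 ft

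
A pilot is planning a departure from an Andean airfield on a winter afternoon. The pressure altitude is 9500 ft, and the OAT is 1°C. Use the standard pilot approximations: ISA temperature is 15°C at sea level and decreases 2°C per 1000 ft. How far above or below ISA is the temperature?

ISA+5°C

ISA temperature at 9500 ft = 15 − 2 × (9500/1000) = -4°C.
Deviation = OAT − ISA = 1 − (-4) = +5°C.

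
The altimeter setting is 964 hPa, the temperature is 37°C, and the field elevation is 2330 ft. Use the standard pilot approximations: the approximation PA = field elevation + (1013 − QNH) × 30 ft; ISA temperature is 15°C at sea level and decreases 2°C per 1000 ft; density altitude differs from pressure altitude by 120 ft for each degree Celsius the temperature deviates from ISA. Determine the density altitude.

7352 ft

Pressure altitude = 2330 + (1013 − 964) × 30 = 2330 + (+1470) = 3800 ft.
ISA temperature at 3800 ft = 15 − 2 × (3800/1000) = 7.4°C.
ISA deviation = 37 − 7.4 = +29.6°C.
Density altitude = 3800 + 120 × (29.6) = 7352 ft.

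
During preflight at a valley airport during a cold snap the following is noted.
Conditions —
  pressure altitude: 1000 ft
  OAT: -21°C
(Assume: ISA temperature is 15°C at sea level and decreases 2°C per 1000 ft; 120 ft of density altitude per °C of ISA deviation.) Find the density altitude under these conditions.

-3080 ft

ISA temperature at 1000 ft = 15 − 2 × (1000/1000) = 13°C.
ISA deviation = -21 − 13 = -34°C.
Density altitude = 1000 + 120 × (-34) = 1000 + (-4080) = -3080 ft.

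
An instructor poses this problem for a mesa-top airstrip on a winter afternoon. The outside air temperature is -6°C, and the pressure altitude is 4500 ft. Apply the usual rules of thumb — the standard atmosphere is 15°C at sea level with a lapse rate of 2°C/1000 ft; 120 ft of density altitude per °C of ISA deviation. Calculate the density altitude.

3060 ft

ISA temperature at 4500 ft = 15 − 2 × (4500/1000) = 6°C.
ISA deviation = -6 − 6 = -12°C.
Density altitude = 4500 + 120 × (-12) = 4500 + (-1440) = 3060 ft.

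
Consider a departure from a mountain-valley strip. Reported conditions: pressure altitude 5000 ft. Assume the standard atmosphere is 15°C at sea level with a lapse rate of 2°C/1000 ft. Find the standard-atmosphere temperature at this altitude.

ISA temperature = 15 − 2 × (5000/1000) = 15 − 10 = 5°C.

5°C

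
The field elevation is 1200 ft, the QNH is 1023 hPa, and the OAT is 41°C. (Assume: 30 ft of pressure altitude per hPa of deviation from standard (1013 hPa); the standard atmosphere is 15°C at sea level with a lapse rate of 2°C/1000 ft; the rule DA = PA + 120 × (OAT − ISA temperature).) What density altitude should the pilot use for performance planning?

4236 ft

Pressure altitude = 1200 + (1013 − 1023) × 30 = 1200 + (-300) = 900 ft.
ISA temperature at 900 ft = 15 − 2 × (900/1000) = 13.2°C.
ISA deviation = 41 − 13.2 = +27.8°C.
Density altitude = 900 + 120 × (27.8) = 4236 ft.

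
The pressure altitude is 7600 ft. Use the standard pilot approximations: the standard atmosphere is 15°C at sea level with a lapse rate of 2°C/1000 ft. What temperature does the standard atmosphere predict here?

-0.2°C

ISA temperature = 15 − 2 × (7600/1000) = 15 − 15.2 = -0.2°C.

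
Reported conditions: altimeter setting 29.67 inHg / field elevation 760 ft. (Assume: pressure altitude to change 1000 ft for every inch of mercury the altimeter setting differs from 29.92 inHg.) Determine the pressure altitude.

1010 ft

Pressure correction = (29.92 − 29.67) × 1000 = +250 ft.
Pressure altitude = 760 + (+250) = 1010 ft.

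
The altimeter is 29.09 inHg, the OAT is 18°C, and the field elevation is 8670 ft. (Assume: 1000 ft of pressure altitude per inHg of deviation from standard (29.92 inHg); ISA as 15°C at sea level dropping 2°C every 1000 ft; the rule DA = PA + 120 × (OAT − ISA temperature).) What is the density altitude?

Pressure altitude = 8670 + (29.92 − 29.09) × 1000 = 8670 + (+830) = 9500 ft.
ISA temperature at 9500 ft = 15 − 2 × (9500/1000) = -4°C.
ISA deviation = 18 − (-4) = +22°C.
Density altitude = 9500 + 120 × (22) = 12140 ft.

12140 ft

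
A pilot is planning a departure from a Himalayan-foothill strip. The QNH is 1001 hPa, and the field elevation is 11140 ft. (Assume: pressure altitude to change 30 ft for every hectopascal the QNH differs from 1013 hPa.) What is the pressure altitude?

Pressure correction = (1013 − 1001) × 30 = +360 ft.
Pressure altitude = 11140 + (+360) = 11500 ft.

11500 ft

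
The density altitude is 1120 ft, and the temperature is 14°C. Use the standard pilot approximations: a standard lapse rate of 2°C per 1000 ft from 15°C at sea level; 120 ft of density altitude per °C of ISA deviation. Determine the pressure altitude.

1000 ft

DA = PA + 120 × (OAT − (15 − 2·PA/1000)) = PA + 120·OAT − 1800 + 0.24·PA = 1.24·PA + 120·OAT − 1800.
So 1.24·PA = 1120 − 120 × 14 + 1800 = 1240.
PA = 1240 / 1.24 = 1000 ft.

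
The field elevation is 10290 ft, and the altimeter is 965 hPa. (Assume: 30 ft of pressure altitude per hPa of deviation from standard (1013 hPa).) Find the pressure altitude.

11730 ft

Pressure correction = (1013 − 965) × 30 = +1440 ft.
Pressure altitude = 10290 + (+1440) = 11730 ft.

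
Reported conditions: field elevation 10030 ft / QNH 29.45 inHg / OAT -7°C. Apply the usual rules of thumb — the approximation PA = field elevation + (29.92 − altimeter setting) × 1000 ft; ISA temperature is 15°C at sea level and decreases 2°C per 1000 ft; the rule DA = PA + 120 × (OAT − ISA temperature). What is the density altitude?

10380 ft

Pressure altitude = 10030 + (29.92 − 29.45) × 1000 = 10030 + (+470) = 10500 ft.
ISA temperature at 10500 ft = 15 − 2 × (10500/1000) = -6°C.
ISA deviation = -7 − (-6) = -1°C.
Density altitude = 10500 + 120 × (-1) = 10380 ft.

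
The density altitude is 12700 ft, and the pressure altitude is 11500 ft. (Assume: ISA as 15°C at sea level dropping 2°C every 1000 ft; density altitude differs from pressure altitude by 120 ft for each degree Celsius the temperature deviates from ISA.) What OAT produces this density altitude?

Density altitude − pressure altitude = 12700 − 11500 = +1200 ft.
At 120 ft/°C that is an ISA deviation of 1200/120 = +10°C.
ISA temperature at 11500 ft = 15 − 2 × (11500/1000) = -8°C.
OAT = ISA + deviation = -8 + (+10) = 2°C.

2°C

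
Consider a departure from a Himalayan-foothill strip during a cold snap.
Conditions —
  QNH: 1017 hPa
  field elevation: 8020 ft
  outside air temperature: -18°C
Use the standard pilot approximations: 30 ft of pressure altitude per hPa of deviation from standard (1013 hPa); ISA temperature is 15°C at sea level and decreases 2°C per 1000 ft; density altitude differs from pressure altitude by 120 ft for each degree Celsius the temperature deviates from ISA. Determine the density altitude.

5836 ft

Pressure altitude = 8020 + (1013 − 1017) × 30 = 8020 + (-120) = 7900 ft.
ISA temperature at 7900 ft = 15 − 2 × (7900/1000) = -0.8°C.
ISA deviation = -18 − (-0.8) = -17.2°C.
Density altitude = 7900 + 120 × (-17.2) = 5836 ft.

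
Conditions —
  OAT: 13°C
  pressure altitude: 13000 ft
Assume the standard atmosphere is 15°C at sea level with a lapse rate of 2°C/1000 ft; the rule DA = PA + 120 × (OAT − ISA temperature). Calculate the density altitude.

15880 ft

ISA temperature at 13000 ft = 15 − 2 × (13000/1000) = -11°C.
ISA deviation = 13 − (-11) = +24°C.
Density altitude = 13000 + 120 × (24) = 13000 + (+2880) = 15880 ft.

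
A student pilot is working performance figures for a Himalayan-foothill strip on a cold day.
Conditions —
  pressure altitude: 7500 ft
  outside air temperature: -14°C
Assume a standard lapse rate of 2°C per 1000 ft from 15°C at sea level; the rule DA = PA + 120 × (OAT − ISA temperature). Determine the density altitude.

5820 ft

ISA temperature at 7500 ft = 15 − 2 × (7500/1000) = 0°C.
ISA deviation = -14 − 0 = -14°C.
Density altitude = 7500 + 120 × (-14) = 7500 + (-1680) = 5820 ft.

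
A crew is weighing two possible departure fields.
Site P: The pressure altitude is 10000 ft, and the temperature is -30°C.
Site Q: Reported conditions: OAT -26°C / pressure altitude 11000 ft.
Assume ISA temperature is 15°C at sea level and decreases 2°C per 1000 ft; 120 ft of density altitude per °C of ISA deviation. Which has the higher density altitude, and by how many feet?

Site Q by 1720 ft

Site P: ISA temp = -5°C, deviation -25°C, DA = 10000 + 120 × (-25) = 7000 ft.
Site Q: ISA temp = -7°C, deviation -19°C, DA = 11000 + 120 × (-19) = 8720 ft.
Site Q is higher by 8720 − 7000 = 1720 ft.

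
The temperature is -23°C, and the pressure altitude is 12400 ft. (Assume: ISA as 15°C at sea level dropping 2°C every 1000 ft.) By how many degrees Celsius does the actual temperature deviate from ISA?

ISA temperature at 12400 ft = 15 − 2 × (12400/1000) = -9.8°C.
Deviation = OAT − ISA = -23 − (-9.8) = -13.2°C.

ISA-13.2°C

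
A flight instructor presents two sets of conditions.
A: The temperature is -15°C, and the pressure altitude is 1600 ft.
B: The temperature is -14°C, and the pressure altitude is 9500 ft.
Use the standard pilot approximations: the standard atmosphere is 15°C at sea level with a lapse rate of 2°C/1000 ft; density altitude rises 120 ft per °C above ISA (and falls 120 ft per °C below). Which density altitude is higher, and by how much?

B by 9916 ft

A: ISA temp = 11.8°C, deviation -26.8°C, DA = 1600 + 120 × (-26.8) = -1616 ft.
B: ISA temp = -4°C, deviation -10°C, DA = 9500 + 120 × (-10) = 8300 ft.
B is higher by 8300 − (-1616) = 9916 ft.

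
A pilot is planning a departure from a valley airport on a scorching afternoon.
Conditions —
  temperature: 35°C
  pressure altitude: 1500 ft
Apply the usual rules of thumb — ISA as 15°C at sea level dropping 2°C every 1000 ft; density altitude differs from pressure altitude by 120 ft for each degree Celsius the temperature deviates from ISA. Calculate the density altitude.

ISA temperature at 1500 ft = 15 − 2 × (1500/1000) = 12°C.
ISA deviation = 35 − 12 = +23°C.
Density altitude = 1500 + 120 × (23) = 1500 + (+2760) = 4260 ft.

4260 ft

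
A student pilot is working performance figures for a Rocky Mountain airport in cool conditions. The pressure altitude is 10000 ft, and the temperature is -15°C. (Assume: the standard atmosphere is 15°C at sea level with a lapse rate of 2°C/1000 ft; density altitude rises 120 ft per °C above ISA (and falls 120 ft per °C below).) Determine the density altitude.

8800 ft

ISA temperature at 10000 ft = 15 − 2 × (10000/1000) = -5°C.
ISA deviation = -15 − (-5) = -10°C.
Density altitude = 10000 + 120 × (-10) = 10000 + (-1200) = 8800 ft.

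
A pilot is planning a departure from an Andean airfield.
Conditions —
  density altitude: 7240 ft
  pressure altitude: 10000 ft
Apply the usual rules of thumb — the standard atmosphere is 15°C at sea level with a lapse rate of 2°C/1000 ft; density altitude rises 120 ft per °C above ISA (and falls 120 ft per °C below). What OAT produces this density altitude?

Density altitude − pressure altitude = 7240 − 10000 = -2760 ft.
At 120 ft/°C that is an ISA deviation of -2760/120 = -23°C.
ISA temperature at 10000 ft = 15 − 2 × (10000/1000) = -5°C.
OAT = ISA + deviation = -5 + (-23) = -28°C.

-28°C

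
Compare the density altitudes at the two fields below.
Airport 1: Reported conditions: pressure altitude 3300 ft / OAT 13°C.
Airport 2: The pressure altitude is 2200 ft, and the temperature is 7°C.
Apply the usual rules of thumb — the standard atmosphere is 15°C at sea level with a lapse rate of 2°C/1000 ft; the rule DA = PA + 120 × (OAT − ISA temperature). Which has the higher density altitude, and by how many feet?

Airport 1 by 2084 ft

Airport 1: ISA temp = 8.4°C, deviation +4.6°C, DA = 3300 + 120 × 4.6 = 3852 ft.
Airport 2: ISA temp = 10.6°C, deviation -3.6°C, DA = 2200 + 120 × (-3.6) = 1768 ft.
Airport 1 is higher by 3852 − 1768 = 2084 ft.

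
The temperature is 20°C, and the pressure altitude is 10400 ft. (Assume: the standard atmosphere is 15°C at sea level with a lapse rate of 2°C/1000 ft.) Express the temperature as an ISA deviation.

ISA+25.8°C

ISA temperature at 10400 ft = 15 − 2 × (10400/1000) = -5.8°C.
Deviation = OAT − ISA = 20 − (-5.8) = +25.8°C.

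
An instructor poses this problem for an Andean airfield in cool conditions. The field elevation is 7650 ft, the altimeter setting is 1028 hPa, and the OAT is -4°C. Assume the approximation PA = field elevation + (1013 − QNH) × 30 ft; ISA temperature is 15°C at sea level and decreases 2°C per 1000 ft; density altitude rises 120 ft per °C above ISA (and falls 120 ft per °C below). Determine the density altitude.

6648 ft

Pressure altitude = 7650 + (1013 − 1028) × 30 = 7650 + (-450) = 7200 ft.
ISA temperature at 7200 ft = 15 − 2 × (7200/1000) = 0.6°C.
ISA deviation = -4 − 0.6 = -4.6°C.
Density altitude = 7200 + 120 × (-4.6) = 6648 ft.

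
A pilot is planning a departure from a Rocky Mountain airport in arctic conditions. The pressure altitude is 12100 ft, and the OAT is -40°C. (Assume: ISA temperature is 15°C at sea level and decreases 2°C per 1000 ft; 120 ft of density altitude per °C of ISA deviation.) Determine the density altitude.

ISA temperature at 12100 ft = 15 − 2 × (12100/1000) = -9.2°C.
ISA deviation = -40 − (-9.2) = -30.8°C.
Density altitude = 12100 + 120 × (-30.8) = 12100 + (-3696) = 8404 ft.

8404 ft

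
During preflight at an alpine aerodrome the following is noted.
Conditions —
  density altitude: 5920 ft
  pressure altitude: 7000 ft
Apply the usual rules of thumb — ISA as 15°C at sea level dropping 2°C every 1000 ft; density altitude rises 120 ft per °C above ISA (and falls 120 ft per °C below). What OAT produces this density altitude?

Density altitude − pressure altitude = 5920 − 7000 = -1080 ft.
At 120 ft/°C that is an ISA deviation of -1080/120 = -9°C.
ISA temperature at 7000 ft = 15 − 2 × (7000/1000) = 1°C.
OAT = ISA + deviation = 1 + (-9) = -8°C.

-8°C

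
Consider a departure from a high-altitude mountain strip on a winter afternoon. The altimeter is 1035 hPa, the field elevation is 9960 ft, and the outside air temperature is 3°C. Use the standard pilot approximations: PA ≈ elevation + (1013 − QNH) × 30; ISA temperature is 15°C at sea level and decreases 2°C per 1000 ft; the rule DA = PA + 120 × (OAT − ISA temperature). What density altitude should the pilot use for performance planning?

10092 ft

Pressure altitude = 9960 + (1013 − 1035) × 30 = 9960 + (-660) = 9300 ft.
ISA temperature at 9300 ft = 15 − 2 × (9300/1000) = -3.6°C.
ISA deviation = 3 − (-3.6) = +6.6°C.
Density altitude = 9300 + 120 × (6.6) = 10092 ft.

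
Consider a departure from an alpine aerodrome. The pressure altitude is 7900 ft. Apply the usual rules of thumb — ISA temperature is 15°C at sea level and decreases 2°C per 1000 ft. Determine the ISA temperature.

ISA temperature = 15 − 2 × (7900/1000) = 15 − 15.8 = -0.8°C.

-0.8°C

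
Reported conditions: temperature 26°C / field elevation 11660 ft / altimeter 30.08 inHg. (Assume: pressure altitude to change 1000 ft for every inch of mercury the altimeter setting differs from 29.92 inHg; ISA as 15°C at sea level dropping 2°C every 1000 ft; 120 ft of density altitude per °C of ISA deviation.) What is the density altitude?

15580 ft

Pressure altitude = 11660 + (29.92 − 30.08) × 1000 = 11660 + (-160) = 11500 ft.
ISA temperature at 11500 ft = 15 − 2 × (11500/1000) = -8°C.
ISA deviation = 26 − (-8) = +34°C.
Density altitude = 11500 + 120 × (34) = 15580 ft.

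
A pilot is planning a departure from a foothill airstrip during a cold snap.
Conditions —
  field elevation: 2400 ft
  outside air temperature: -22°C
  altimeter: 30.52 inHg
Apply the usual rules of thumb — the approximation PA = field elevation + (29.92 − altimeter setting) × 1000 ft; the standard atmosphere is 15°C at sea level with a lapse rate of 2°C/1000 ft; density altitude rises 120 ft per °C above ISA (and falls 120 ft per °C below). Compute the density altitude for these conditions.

-2208 ft

Pressure altitude = 2400 + (29.92 − 30.52) × 1000 = 2400 + (-600) = 1800 ft.
ISA temperature at 1800 ft = 15 − 2 × (1800/1000) = 11.4°C.
ISA deviation = -22 − 11.4 = -33.4°C.
Density altitude = 1800 + 120 × (-33.4) = -2208 ft.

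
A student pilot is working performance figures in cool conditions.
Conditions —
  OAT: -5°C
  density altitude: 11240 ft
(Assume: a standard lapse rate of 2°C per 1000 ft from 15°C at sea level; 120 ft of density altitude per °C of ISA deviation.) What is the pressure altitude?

DA = PA + 120 × (OAT − (15 − 2·PA/1000)) = PA + 120·OAT − 1800 + 0.24·PA = 1.24·PA + 120·OAT − 1800.
So 1.24·PA = 11240 − 120 × (-5) + 1800 = 13640.
PA = 13640 / 1.24 = 11000 ft.

11000 ft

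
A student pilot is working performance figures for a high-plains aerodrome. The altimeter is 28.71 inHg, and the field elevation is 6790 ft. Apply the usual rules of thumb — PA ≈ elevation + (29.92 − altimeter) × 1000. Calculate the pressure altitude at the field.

8000 ft

Pressure correction = (29.92 − 28.71) × 1000 = +1210 ft.
Pressure altitude = 6790 + (+1210) = 8000 ft.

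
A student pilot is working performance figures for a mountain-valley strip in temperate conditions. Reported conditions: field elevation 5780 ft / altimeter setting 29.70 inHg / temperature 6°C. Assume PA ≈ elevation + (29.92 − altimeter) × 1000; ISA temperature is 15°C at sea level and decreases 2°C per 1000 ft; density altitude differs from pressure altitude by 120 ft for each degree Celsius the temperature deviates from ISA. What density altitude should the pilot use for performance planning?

Pressure altitude = 5780 + (29.92 − 29.70) × 1000 = 5780 + (+220) = 6000 ft.
ISA temperature at 6000 ft = 15 − 2 × (6000/1000) = 3°C.
ISA deviation = 6 − 3 = +3°C.
Density altitude = 6000 + 120 × (3) = 6360 ft.

6360 ft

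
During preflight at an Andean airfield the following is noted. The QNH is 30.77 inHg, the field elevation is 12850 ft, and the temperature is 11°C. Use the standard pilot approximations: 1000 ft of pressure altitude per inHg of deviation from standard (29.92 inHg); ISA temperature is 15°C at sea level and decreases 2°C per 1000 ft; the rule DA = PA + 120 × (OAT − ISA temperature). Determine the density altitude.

Pressure altitude = 12850 + (29.92 − 30.77) × 1000 = 12850 + (-850) = 12000 ft.
ISA temperature at 12000 ft = 15 − 2 × (12000/1000) = -9°C.
ISA deviation = 11 − (-9) = +20°C.
Density altitude = 12000 + 120 × (20) = 14400 ft.

14400 ft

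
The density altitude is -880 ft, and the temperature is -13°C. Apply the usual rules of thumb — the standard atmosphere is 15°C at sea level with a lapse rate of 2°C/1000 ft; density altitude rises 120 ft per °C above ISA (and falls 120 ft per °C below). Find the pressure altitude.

DA = PA + 120 × (OAT − (15 − 2·PA/1000)) = PA + 120·OAT − 1800 + 0.24·PA = 1.24·PA + 120·OAT − 1800.
So 1.24·PA = -880 − 120 × (-13) + 1800 = 2480.
PA = 2480 / 1.24 = 2000 ft.

2000 ft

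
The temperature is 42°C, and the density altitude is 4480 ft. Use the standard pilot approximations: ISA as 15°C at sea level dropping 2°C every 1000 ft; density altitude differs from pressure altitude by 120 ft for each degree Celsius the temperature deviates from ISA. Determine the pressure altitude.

1000 ft

DA = PA + 120 × (OAT − (15 − 2·PA/1000)) = PA + 120·OAT − 1800 + 0.24·PA = 1.24·PA + 120·OAT − 1800.
So 1.24·PA = 4480 − 120 × 42 + 1800 = 1240.
PA = 1240 / 1.24 = 1000 ft.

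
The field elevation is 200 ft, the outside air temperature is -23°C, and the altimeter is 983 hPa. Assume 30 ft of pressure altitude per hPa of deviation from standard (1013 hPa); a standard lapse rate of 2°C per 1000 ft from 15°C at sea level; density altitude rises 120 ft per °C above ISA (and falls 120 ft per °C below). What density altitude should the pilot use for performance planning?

Pressure altitude = 200 + (1013 − 983) × 30 = 200 + (+900) = 1100 ft.
ISA temperature at 1100 ft = 15 − 2 × (1100/1000) = 12.8°C.
ISA deviation = -23 − 12.8 = -35.8°C.
Density altitude = 1100 + 120 × (-35.8) = -3196 ft.

-3196 ft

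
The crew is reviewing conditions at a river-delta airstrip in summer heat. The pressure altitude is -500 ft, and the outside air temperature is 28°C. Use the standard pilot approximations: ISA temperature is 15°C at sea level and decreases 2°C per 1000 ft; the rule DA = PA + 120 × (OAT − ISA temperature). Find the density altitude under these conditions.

ISA temperature at -500 ft = 15 − 2 × (-500/1000) = 16°C.
ISA deviation = 28 − 16 = +12°C.
Density altitude = -500 + 120 × (12) = -500 + (+1440) = 940 ft.

940 ft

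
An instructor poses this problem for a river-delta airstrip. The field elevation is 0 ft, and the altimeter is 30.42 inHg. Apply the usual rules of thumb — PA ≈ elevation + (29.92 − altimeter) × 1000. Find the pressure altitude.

Pressure correction = (29.92 − 30.42) × 1000 = -500 ft.
Pressure altitude = 0 + (-500) = -500 ft.

-500 ft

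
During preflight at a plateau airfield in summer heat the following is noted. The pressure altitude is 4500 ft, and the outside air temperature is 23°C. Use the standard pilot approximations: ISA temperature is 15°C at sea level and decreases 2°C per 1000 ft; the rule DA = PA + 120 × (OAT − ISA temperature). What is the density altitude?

6540 ft

ISA temperature at 4500 ft = 15 − 2 × (4500/1000) = 6°C.
ISA deviation = 23 − 6 = +17°C.
Density altitude = 4500 + 120 × (17) = 4500 + (+2040) = 6540 ft.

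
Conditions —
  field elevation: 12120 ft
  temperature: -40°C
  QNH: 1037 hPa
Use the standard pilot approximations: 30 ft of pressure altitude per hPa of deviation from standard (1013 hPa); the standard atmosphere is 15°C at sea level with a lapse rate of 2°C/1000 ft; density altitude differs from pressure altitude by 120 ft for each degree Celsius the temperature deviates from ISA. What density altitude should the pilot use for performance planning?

7536 ft

Pressure altitude = 12120 + (1013 − 1037) × 30 = 12120 + (-720) = 11400 ft.
ISA temperature at 11400 ft = 15 − 2 × (11400/1000) = -7.8°C.
ISA deviation = -40 − (-7.8) = -32.2°C.
Density altitude = 11400 + 120 × (-32.2) = 7536 ft.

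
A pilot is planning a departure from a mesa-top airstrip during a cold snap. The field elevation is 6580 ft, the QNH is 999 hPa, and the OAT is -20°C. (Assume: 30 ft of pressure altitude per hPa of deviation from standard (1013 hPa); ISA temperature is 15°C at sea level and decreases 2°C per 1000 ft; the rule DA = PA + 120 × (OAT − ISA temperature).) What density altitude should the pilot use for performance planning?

Pressure altitude = 6580 + (1013 − 999) × 30 = 6580 + (+420) = 7000 ft.
ISA temperature at 7000 ft = 15 − 2 × (7000/1000) = 1°C.
ISA deviation = -20 − 1 = -21°C.
Density altitude = 7000 + 120 × (-21) = 4480 ft.

4480 ft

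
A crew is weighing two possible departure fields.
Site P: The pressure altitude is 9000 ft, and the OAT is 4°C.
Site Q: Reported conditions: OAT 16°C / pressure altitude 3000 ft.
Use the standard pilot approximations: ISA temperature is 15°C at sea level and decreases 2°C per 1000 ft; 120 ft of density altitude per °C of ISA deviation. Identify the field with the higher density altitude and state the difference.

Site P: ISA temp = -3°C, deviation +7°C, DA = 9000 + 120 × 7 = 9840 ft.
Site Q: ISA temp = 9°C, deviation +7°C, DA = 3000 + 120 × 7 = 3840 ft.
Site P is higher by 9840 − 3840 = 6000 ft.

Site P by 6000 ft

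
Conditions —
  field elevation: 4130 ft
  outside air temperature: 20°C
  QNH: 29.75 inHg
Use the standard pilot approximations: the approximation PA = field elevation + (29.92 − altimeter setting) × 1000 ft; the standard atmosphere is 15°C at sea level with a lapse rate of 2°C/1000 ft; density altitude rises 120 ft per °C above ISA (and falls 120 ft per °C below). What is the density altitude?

5932 ft

Pressure altitude = 4130 + (29.92 − 29.75) × 1000 = 4130 + (+170) = 4300 ft.
ISA temperature at 4300 ft = 15 − 2 × (4300/1000) = 6.4°C.
ISA deviation = 20 − 6.4 = +13.6°C.
Density altitude = 4300 + 120 × (13.6) = 5932 ft.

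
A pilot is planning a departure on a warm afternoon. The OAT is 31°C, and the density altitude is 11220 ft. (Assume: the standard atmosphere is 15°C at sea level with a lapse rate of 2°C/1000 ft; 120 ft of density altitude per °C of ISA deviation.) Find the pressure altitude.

DA = PA + 120 × (OAT − (15 − 2·PA/1000)) = PA + 120·OAT − 1800 + 0.24·PA = 1.24·PA + 120·OAT − 1800.
So 1.24·PA = 11220 − 120 × 31 + 1800 = 9300.
PA = 9300 / 1.24 = 7500 ft.

7500 ft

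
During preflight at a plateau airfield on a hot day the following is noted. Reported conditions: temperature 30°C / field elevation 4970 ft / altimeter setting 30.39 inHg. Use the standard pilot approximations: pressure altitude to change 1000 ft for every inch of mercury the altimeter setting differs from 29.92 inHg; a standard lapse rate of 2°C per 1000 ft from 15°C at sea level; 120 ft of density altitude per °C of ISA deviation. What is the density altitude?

Pressure altitude = 4970 + (29.92 − 30.39) × 1000 = 4970 + (-470) = 4500 ft.
ISA temperature at 4500 ft = 15 − 2 × (4500/1000) = 6°C.
ISA deviation = 30 − 6 = +24°C.
Density altitude = 4500 + 120 × (24) = 7380 ft.

7380 ft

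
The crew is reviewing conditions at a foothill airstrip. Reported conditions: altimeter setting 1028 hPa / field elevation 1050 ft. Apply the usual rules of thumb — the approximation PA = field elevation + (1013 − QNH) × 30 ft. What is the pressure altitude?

600 ft

Pressure correction = (1013 − 1028) × 30 = -450 ft.
Pressure altitude = 1050 + (-450) = 600 ft.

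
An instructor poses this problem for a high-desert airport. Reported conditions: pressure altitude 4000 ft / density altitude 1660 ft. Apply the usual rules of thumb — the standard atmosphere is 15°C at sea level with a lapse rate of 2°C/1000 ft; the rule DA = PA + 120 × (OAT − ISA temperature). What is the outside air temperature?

Density altitude − pressure altitude = 1660 − 4000 = -2340 ft.
At 120 ft/°C that is an ISA deviation of -2340/120 = -19.5°C.
ISA temperature at 4000 ft = 15 − 2 × (4000/1000) = 7°C.
OAT = ISA + deviation = 7 + (-19.5) = -12.5°C.

-12.5°C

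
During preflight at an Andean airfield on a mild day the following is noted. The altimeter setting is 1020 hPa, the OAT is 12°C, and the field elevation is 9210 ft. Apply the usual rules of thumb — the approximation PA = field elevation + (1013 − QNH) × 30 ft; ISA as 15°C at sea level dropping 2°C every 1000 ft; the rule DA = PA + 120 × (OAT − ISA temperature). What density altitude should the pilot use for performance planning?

Pressure altitude = 9210 + (1013 − 1020) × 30 = 9210 + (-210) = 9000 ft.
ISA temperature at 9000 ft = 15 − 2 × (9000/1000) = -3°C.
ISA deviation = 12 − (-3) = +15°C.
Density altitude = 9000 + 120 × (15) = 10800 ft.

10800 ft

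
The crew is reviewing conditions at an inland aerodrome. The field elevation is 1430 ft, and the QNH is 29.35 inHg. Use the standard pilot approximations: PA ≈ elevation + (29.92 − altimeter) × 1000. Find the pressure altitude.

Pressure correction = (29.92 − 29.35) × 1000 = +570 ft.
Pressure altitude = 1430 + (+570) = 2000 ft.

2000 ft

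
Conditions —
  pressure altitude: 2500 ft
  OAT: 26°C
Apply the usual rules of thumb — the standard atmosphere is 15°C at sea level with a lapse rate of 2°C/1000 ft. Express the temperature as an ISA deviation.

ISA+16°C

ISA temperature at 2500 ft = 15 − 2 × (2500/1000) = 10°C.
Deviation = OAT − ISA = 26 − 10 = +16°C.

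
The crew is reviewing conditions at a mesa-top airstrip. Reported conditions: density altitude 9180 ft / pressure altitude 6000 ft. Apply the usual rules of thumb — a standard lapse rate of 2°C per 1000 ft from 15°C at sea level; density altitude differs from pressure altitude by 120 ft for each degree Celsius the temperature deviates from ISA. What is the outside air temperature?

29.5°C

Density altitude − pressure altitude = 9180 − 6000 = +3180 ft.
At 120 ft/°C that is an ISA deviation of 3180/120 = +26.5°C.
ISA temperature at 6000 ft = 15 − 2 × (6000/1000) = 3°C.
OAT = ISA + deviation = 3 + (+26.5) = 29.5°C.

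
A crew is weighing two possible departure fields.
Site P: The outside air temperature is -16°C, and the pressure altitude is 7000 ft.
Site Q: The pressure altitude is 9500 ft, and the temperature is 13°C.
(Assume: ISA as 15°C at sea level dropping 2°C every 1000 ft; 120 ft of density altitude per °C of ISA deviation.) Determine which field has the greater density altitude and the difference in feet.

Site Q by 6580 ft

Site P: ISA temp = 1°C, deviation -17°C, DA = 7000 + 120 × (-17) = 4960 ft.
Site Q: ISA temp = -4°C, deviation +17°C, DA = 9500 + 120 × 17 = 11540 ft.
Site Q is higher by 11540 − 4960 = 6580 ft.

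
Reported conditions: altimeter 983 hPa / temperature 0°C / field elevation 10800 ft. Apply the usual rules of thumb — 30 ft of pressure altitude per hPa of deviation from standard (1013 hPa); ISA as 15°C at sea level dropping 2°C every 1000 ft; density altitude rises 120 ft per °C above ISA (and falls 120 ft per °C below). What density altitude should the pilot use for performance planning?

Pressure altitude = 10800 + (1013 − 983) × 30 = 10800 + (+900) = 11700 ft.
ISA temperature at 11700 ft = 15 − 2 × (11700/1000) = -8.4°C.
ISA deviation = 0 − (-8.4) = +8.4°C.
Density altitude = 11700 + 120 × (8.4) = 12708 ft.

12708 ft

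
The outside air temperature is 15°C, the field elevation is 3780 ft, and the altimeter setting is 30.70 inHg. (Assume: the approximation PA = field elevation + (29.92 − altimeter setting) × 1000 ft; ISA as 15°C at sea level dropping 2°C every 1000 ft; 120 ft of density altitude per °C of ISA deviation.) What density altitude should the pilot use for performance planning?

3720 ft

Pressure altitude = 3780 + (29.92 − 30.70) × 1000 = 3780 + (-780) = 3000 ft.
ISA temperature at 3000 ft = 15 − 2 × (3000/1000) = 9°C.
ISA deviation = 15 − 9 = +6°C.
Density altitude = 3000 + 120 × (6) = 3720 ft.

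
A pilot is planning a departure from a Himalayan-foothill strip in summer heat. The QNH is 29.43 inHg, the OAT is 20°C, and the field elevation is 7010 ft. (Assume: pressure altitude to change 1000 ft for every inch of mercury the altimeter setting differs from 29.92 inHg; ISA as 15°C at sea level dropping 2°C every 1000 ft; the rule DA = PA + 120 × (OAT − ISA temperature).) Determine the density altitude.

Pressure altitude = 7010 + (29.92 − 29.43) × 1000 = 7010 + (+490) = 7500 ft.
ISA temperature at 7500 ft = 15 − 2 × (7500/1000) = 0°C.
ISA deviation = 20 − 0 = +20°C.
Density altitude = 7500 + 120 × (20) = 9900 ft.

9900 ft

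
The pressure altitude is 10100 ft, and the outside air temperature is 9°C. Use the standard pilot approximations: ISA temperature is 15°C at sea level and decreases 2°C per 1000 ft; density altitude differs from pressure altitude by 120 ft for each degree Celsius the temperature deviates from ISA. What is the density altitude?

ISA temperature at 10100 ft = 15 − 2 × (10100/1000) = -5.2°C.
ISA deviation = 9 − (-5.2) = +14.2°C.
Density altitude = 10100 + 120 × (14.2) = 10100 + (+1704) = 11804 ft.

11804 ft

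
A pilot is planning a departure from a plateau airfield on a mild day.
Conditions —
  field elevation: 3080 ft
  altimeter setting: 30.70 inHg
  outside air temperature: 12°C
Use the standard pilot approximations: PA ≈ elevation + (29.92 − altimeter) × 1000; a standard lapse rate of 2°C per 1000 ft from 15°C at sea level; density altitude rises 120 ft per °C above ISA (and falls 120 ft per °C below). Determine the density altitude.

2492 ft

Pressure altitude = 3080 + (29.92 − 30.70) × 1000 = 3080 + (-780) = 2300 ft.
ISA temperature at 2300 ft = 15 − 2 × (2300/1000) = 10.4°C.
ISA deviation = 12 − 10.4 = +1.6°C.
Density altitude = 2300 + 120 × (1.6) = 2492 ft.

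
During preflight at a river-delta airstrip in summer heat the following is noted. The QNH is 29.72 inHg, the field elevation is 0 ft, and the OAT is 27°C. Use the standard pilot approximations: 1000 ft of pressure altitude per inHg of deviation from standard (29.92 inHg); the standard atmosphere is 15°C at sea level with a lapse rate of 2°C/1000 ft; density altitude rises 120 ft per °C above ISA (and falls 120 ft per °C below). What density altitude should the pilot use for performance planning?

1688 ft

Pressure altitude = 0 + (29.92 − 29.72) × 1000 = 0 + (+200) = 200 ft.
ISA temperature at 200 ft = 15 − 2 × (200/1000) = 14.6°C.
ISA deviation = 27 − 14.6 = +12.4°C.
Density altitude = 200 + 120 × (12.4) = 1688 ft.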